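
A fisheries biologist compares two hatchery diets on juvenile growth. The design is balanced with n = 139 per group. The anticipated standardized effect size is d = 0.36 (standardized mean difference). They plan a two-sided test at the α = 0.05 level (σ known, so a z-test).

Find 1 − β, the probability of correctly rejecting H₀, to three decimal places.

Power ≈ 0.851

Noncentrality parameter: δ = d·√(n/2) = 0.36 × √(139/2) = 3.0012
Critical value for a two-sided test at α = 0.05: z_{α/2} = 1.960.
Power = Φ(δ − 1.960) + Φ(−δ − 1.960) = Φ(1.041) + Φ(-4.961) = 0.8511 + 0.0000 = 0.8511.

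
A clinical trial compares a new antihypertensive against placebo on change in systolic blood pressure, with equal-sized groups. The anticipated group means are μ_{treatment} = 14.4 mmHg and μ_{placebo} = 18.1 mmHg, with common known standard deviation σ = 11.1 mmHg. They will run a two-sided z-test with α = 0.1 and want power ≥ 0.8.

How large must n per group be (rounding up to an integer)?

Standardized effect: d = |μ_{treatment} − μ_{placebo}| / σ = |14.4 − 18.1| / 11.1 = 0.3333
For power 0.8 need Φ(δ − z_{0.05}) = 0.8, so δ = z_{0.05} + z_{0.20} = 1.645 + 0.842 = 2.486.
(For δ > 0 the lower-tail rejection region contributes negligibly to power, so the one-term inversion is standard.)
δ = d·√(n/2) ⇒ n = 2(δ/d)² = 2 × (2.486 / 0.3333)² = 111.29.
Rounding up, n = 112 per group.

n = 112 per group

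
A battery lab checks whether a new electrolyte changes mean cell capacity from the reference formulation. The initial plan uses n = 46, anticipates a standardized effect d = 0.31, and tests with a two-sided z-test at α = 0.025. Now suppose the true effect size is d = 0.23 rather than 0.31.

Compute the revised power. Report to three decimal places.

Power ≈ 0.248

With d = 0.23: δ = d·√n = 0.23 × √46 = 1.5599. Critical value z_{0.0125} = 2.241.
Revised power = Φ(δ − 2.241) + Φ(−δ − 2.241) = Φ(-0.681) + Φ(-3.801) = 0.2478 + 0.0001 = 0.2479.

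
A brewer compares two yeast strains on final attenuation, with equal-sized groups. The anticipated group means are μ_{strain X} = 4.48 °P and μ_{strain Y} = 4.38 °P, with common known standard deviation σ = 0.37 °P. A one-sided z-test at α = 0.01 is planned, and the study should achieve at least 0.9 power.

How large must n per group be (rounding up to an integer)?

n = 357 per group

Standardized effect: d = |μ_{strain X} − μ_{strain Y}| / σ = |4.48 − 4.38| / 0.37 = 0.2703
For power 0.9 need Φ(δ − z_{0.01}) = 0.9, so δ = z_{0.01} + z_{0.10} = 2.326 + 1.282 = 3.608.
δ = d·√(n/2) ⇒ n = 2(δ/d)² = 2 × (3.608 / 0.2703)² = 356.40.
Rounding up, n = 357 per group.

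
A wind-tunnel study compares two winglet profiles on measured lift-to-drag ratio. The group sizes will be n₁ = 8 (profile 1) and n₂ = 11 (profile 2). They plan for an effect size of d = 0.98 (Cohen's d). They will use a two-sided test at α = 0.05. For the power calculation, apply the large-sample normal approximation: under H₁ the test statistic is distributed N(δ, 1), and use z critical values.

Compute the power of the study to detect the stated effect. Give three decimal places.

Noncentrality parameter: δ = d / √(1/n₁ + 1/n₂) = 0.98 / √(1/8 + 1/11) = 2.1091
Two-sided α = 0.05 → critical value z_{0.025} = 1.960.
Power = Φ(δ − 1.960) + Φ(−δ − 1.960) = Φ(0.149) + Φ(-4.069) = 0.5593 + 0.0000 = 0.5593.

Power ≈ 0.559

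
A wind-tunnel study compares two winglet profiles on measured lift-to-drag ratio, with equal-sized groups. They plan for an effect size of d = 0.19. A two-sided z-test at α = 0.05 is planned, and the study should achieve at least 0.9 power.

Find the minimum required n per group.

Set Φ(δ − 1.960) = 0.9; then δ − 1.960 = Φ⁻¹(0.9) = 1.282, giving δ = 3.242.
(The Φ(−δ − z_{α/2}) term is vanishingly small for δ > 0 and is dropped in the standard sample-size formula.)
δ = d·√(n/2) ⇒ n = 2(δ/d)² = 2 × (3.242 / 0.19)² = 582.13.
Rounding up, n = 583 per group.

n = 583 per group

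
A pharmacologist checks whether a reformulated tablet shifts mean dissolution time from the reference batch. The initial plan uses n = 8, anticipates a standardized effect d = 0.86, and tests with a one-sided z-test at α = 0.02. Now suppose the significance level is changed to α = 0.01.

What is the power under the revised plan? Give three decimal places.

Power ≈ 0.542

δ = d·√n = 0.86 × √8 = 2.4324 (unchanged). New critical value: z_{0.01} = 2.326.
Revised power = P(Z > 2.326 − δ) = Φ(0.106) = 0.5422.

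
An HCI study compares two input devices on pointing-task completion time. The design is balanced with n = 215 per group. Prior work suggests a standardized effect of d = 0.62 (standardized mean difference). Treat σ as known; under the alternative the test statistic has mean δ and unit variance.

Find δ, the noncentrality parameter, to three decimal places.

The noncentrality parameter scales effect size by the design's sample-size factor: δ = d·√(n/2) = 0.62 × √(215/2) = 6.4283

δ ≈ 6.428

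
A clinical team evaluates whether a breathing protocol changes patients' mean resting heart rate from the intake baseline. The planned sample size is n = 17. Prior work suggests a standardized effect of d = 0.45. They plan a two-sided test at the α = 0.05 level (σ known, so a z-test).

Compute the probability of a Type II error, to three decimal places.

Noncentrality parameter: δ = d·√n = 0.45 × √17 = 1.8554
Critical value for a two-sided test at α = 0.05: z_{α/2} = 1.960.
Power = Φ(δ − 1.960) + Φ(−δ − 1.960) = Φ(-0.105) + Φ(-3.815) = 0.4584 + 0.0001 = 0.4584.
Type II error: β = 1 − power = 1 − 0.4584 = 0.5416.

β ≈ 0.542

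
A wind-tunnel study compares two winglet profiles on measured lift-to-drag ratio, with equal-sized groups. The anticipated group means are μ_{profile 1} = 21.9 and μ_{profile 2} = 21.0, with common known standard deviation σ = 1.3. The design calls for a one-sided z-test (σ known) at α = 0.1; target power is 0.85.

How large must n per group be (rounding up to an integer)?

Standardized effect: d = |μ_{profile 1} − μ_{profile 2}| / σ = |21.9 − 21.0| / 1.3 = 0.6923
For power 0.85 need Φ(δ − z_{0.1}) = 0.85, so δ = z_{0.1} + z_{0.15} = 1.282 + 1.036 = 2.318.
δ = d·√(n/2) ⇒ n = 2(δ/d)² = 2 × (2.318 / 0.6923)² = 22.42.
Rounding up, n = 23 per group.

n = 23 per group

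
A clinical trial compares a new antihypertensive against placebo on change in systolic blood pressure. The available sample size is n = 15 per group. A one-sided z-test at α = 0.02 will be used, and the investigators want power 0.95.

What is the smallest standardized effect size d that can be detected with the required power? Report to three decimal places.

d ≈ 1.351

Need Φ(δ − 2.054) = 0.95, so δ = 2.054 + 1.645 = 3.699.
δ = d·√(n/2) ⇒ d = δ/√(n/2) = 3.699/√(15/2) = 1.3505.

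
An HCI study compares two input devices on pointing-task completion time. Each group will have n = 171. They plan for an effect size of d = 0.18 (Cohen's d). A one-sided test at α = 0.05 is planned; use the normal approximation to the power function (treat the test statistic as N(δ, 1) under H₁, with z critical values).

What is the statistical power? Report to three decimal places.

Power ≈ 0.508

Noncentrality parameter: δ = d·√(n/2) = 0.18 × √(171/2) = 1.6644
One-sided α = 0.05 → critical value z_{0.05} = 1.645.
Power = Φ(δ − 1.645) = Φ(0.020) = 0.5078.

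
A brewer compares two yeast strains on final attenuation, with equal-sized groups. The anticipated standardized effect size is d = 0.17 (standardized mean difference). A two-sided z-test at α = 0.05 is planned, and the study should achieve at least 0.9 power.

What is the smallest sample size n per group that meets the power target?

n = 728 per group

For power 0.9 need Φ(δ − z_{0.025}) = 0.9, so δ = z_{0.025} + z_{0.10} = 1.960 + 1.282 = 3.242.
(The Φ(−δ − z_{α/2}) term is vanishingly small for δ > 0 and is dropped in the standard sample-size formula.)
δ = d·√(n/2) ⇒ n = 2(δ/d)² = 2 × (3.242 / 0.17)² = 727.16.
Round up to the next whole unit.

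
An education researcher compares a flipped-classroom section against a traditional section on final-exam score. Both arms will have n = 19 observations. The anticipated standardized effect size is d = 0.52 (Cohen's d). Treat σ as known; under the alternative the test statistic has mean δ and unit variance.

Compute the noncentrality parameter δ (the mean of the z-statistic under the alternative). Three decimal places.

δ ≈ 1.603

δ = d·√(n/2) = 0.52 × √(19/2) = 1.6027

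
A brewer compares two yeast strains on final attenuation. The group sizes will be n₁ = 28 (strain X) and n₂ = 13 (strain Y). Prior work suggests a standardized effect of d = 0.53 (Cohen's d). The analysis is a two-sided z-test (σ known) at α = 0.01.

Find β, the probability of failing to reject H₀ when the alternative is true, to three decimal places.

β ≈ 0.841

Noncentrality parameter: δ = d / √(1/n₁ + 1/n₂) = 0.53 / √(1/28 + 1/13) = 1.5792
Two-sided α = 0.01 → critical value z_{0.005} = 2.576.
Power = Φ(δ − 2.576) + Φ(−δ − 2.576) = Φ(-0.997) + Φ(-4.155) = 0.1595 + 0.0000 = 0.1595.
Type II error: β = 1 − power = 1 − 0.1595 = 0.8405.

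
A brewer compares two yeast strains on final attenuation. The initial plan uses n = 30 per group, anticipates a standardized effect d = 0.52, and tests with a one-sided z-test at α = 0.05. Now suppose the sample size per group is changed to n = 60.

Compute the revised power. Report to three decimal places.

With n = 60 per group: δ = d·√(n/2) = 0.52 × √(60/2) = 2.8482. Critical value z_{0.05} = 1.645.
Revised power = P(Z > 1.645 − δ) = Φ(1.203) = 0.8856.

Power ≈ 0.886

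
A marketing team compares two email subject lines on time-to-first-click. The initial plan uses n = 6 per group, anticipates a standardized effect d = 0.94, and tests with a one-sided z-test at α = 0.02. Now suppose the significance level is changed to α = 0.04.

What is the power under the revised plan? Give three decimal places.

Power ≈ 0.451

δ = d·√(n/2) = 0.94 × √(6/2) = 1.6281 (unchanged). New critical value: z_{0.04} = 1.751.
Revised power = Φ(δ − 1.751) = Φ(-0.123) = 0.4512.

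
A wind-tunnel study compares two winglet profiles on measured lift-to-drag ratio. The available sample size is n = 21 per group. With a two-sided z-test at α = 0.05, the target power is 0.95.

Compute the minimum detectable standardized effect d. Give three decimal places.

d ≈ 1.112

Need Φ(δ − 1.960) = 0.95, so δ = 1.960 + 1.645 = 3.605.
(The second rejection-region term Φ(−δ − z_{α/2}) is negligible and dropped.)
δ = d·√(n/2) ⇒ d = δ/√(n/2) = 3.605/√(21/2) = 1.1125.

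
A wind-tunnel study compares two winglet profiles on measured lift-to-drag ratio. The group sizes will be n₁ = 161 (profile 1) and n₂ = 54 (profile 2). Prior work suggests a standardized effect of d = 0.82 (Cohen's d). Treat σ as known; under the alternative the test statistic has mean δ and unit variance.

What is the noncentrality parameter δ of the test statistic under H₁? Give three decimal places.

δ ≈ 5.214

δ = d / √(1/n₁ + 1/n₂) = 0.82 / √(1/161 + 1/54) = 5.2144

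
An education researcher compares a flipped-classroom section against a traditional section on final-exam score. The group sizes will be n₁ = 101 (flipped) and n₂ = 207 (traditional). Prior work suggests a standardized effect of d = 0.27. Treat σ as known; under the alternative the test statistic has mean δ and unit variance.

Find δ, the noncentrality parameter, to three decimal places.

The noncentrality parameter scales effect size by the design's sample-size factor: δ = d / √(1/n₁ + 1/n₂) = 0.27 / √(1/101 + 1/207) = 2.2245

δ ≈ 2.225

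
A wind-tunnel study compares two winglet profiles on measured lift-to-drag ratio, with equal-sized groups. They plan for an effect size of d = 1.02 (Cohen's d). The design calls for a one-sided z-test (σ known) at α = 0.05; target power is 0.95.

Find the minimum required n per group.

n = 21 per group

Set Φ(δ − 1.645) = 0.95; then δ − 1.645 = Φ⁻¹(0.95) = 1.645, giving δ = 3.290.
δ = d·√(n/2) ⇒ n = 2(δ/d)² = 2 × (3.290 / 1.02)² = 20.80.
Rounding up, n = 21 per group.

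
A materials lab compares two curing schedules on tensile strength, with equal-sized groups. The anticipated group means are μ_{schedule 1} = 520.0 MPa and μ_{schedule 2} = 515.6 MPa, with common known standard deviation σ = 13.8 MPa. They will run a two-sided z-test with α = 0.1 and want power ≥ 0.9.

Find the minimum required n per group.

Standardized effect: d = |μ_{schedule 1} − μ_{schedule 2}| / σ = |520.0 − 515.6| / 13.8 = 0.3188
For power 0.9 need Φ(δ − z_{0.05}) = 0.9, so δ = z_{0.05} + z_{0.10} = 1.645 + 1.282 = 2.926.
(For δ > 0 the lower-tail rejection region contributes negligibly to power, so the one-term inversion is standard.)
δ = d·√(n/2) ⇒ n = 2(δ/d)² = 2 × (2.926 / 0.3188)² = 168.48.
Rounding up, n = 169 per group.

n = 169 per group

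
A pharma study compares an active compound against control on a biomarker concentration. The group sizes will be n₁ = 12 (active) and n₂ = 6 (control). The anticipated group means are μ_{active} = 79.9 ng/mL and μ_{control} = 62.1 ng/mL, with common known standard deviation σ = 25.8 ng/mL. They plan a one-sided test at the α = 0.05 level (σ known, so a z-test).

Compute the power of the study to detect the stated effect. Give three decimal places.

Standardized effect: d = |μ_{active} − μ_{control}| / σ = |79.9 − 62.1| / 25.8 = 0.6899
Noncentrality parameter: δ = d / √(1/n₁ + 1/n₂) = 0.6899 / √(1/12 + 1/6) = 1.3798
One-sided α = 0.05 → critical value z_{0.05} = 1.645.
Power = Φ(δ − 1.645) = Φ(-0.265) = 0.3955.

Power ≈ 0.396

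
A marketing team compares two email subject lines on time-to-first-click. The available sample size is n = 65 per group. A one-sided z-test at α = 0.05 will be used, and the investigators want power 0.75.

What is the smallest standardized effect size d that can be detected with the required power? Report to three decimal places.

d ≈ 0.407

Need Φ(δ − 1.645) = 0.75, so δ = 1.645 + 0.674 = 2.319.
δ = d·√(n/2) ⇒ d = δ/√(n/2) = 2.319/√(65/2) = 0.4068.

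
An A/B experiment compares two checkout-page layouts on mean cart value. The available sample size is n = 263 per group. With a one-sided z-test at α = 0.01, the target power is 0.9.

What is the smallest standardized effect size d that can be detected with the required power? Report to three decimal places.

Need Φ(δ − 2.326) = 0.9, so δ = 2.326 + 1.282 = 3.608.
δ = d·√(n/2) ⇒ d = δ/√(n/2) = 3.608/√(263/2) = 0.3146.

d ≈ 0.315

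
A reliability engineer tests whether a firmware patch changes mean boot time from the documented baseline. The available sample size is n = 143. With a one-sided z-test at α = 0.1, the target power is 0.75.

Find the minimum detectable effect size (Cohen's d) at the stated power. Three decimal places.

Need Φ(δ − 1.282) = 0.75, so δ = 1.282 + 0.674 = 1.956.
δ = d·√n ⇒ d = δ/√n = 1.956/√143 = 0.1636.

d ≈ 0.164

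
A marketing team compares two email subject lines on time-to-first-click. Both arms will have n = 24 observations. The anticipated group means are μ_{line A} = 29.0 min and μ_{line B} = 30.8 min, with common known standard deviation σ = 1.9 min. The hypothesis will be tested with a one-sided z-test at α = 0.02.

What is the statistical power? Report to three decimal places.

Power ≈ 0.890

Standardized effect: d = |μ_{line A} − μ_{line B}| / σ = |29.0 − 30.8| / 1.9 = 0.9474
Noncentrality parameter: δ = d·√(n/2) = 0.9474 × √(24/2) = 3.2818
Critical value for a one-sided test at α = 0.02: z_α = 2.054.
Power = Φ(δ − 2.054) = Φ(1.228) = 0.8903.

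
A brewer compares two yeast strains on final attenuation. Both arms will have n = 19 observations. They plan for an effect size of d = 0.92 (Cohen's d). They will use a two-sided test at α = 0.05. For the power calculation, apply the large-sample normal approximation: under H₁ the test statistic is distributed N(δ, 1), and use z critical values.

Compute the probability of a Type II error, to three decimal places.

β ≈ 0.191

Noncentrality parameter: δ = d·√(n/2) = 0.92 × √(19/2) = 2.8356
Two-sided α = 0.05 → critical value z_{0.025} = 1.960.
Power = Φ(δ − 1.960) + Φ(−δ − 1.960) = Φ(0.876) + Φ(-4.796) = 0.8094 + 0.0000 = 0.8094.
Type II error: β = 1 − power = 1 − 0.8094 = 0.1906.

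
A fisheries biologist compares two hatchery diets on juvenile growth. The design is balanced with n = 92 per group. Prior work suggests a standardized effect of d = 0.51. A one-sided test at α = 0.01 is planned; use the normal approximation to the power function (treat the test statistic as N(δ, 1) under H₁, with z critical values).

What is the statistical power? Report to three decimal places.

Noncentrality parameter: δ = d·√(n/2) = 0.51 × √(92/2) = 3.4590
Critical value for a one-sided test at α = 0.01: z_α = 2.326.
Power = Φ(δ − 2.326) = Φ(1.133) = 0.8713.

Power ≈ 0.871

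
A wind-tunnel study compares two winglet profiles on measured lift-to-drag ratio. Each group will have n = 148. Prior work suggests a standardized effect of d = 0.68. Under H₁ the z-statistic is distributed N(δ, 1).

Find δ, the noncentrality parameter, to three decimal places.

δ ≈ 5.850

The noncentrality parameter scales effect size by the design's sample-size factor: δ = d·√(n/2) = 0.68 × √(148/2) = 5.8496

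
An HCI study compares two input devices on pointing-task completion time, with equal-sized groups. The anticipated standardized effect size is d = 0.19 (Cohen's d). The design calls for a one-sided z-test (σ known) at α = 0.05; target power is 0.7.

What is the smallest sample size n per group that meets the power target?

Set Φ(δ − 1.645) = 0.7; then δ − 1.645 = Φ⁻¹(0.7) = 0.524, giving δ = 2.169.
δ = d·√(n/2) ⇒ n = 2(δ/d)² = 2 × (2.169 / 0.19)² = 260.70.
Round up to the next whole unit.

n = 261 per group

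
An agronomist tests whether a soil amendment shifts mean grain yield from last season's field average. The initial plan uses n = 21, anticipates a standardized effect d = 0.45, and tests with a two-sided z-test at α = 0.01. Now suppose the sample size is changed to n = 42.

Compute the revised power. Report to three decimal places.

With n = 42: δ = d·√n = 0.45 × √42 = 2.9163. Critical value z_{0.005} = 2.576.
Revised power = Φ(δ − 2.576) + Φ(−δ − 2.576) = Φ(0.341) + Φ(-5.492) = 0.6333 + 0.0000 = 0.6333.

Power ≈ 0.633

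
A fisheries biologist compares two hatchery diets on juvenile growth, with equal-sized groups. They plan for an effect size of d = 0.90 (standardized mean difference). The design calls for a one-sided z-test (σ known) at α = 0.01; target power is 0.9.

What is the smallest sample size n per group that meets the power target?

For power 0.9 need Φ(δ − z_{0.01}) = 0.9, so δ = z_{0.01} + z_{0.10} = 2.326 + 1.282 = 3.608.
δ = d·√(n/2) ⇒ n = 2(δ/d)² = 2 × (3.608 / 0.90)² = 32.14.
Round up to the next whole unit.

n = 33 per group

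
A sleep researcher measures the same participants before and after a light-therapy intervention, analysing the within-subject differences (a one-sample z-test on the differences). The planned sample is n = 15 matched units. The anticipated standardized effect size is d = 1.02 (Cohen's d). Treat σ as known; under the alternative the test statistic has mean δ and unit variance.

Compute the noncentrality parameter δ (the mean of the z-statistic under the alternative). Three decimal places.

δ = d·√n = 1.02 × √15 = 3.9504

δ ≈ 3.950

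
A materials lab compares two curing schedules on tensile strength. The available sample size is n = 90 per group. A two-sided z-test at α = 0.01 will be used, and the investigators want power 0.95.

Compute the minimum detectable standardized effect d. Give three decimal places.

d ≈ 0.629

Need Φ(δ − 2.576) = 0.95, so δ = 2.576 + 1.645 = 4.221.
(The second rejection-region term Φ(−δ − z_{α/2}) is negligible and dropped.)
δ = d·√(n/2) ⇒ d = δ/√(n/2) = 4.221/√(90/2) = 0.6292.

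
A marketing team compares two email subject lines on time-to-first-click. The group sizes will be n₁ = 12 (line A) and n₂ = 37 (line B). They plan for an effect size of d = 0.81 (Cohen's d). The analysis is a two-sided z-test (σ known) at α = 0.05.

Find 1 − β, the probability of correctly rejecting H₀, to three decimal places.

Power ≈ 0.684

Noncentrality parameter: δ = d / √(1/n₁ + 1/n₂) = 0.81 / √(1/12 + 1/37) = 2.4383
Critical value for a two-sided test at α = 0.05: z_{α/2} = 1.960.
Power = Φ(δ − 1.960) + Φ(−δ − 1.960) = Φ(0.478) + Φ(-4.398) = 0.6838 + 0.0000 = 0.6838.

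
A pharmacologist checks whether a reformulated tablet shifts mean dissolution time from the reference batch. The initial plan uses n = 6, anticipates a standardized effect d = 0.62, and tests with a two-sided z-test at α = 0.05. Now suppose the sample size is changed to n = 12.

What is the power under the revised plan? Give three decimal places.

Power ≈ 0.574

With n = 12: δ = d·√n = 0.62 × √12 = 2.1477. Critical value z_{0.025} = 1.960.
Revised power = Φ(δ − 1.960) + Φ(−δ − 1.960) = Φ(0.188) + Φ(-4.108) = 0.5745 + 0.0000 = 0.5745.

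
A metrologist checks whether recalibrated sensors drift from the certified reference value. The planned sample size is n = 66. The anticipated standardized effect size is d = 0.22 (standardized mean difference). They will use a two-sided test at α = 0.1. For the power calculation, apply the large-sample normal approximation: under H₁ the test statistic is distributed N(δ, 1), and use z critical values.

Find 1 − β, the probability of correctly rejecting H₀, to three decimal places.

Noncentrality parameter: δ = d·√n = 0.22 × √66 = 1.7873
Two-sided α = 0.1 → critical value z_{0.05} = 1.645.
Power = Φ(δ − 1.645) + Φ(−δ − 1.645) = Φ(0.142) + Φ(-3.432) = 0.5566 + 0.0003 = 0.5569.

Power ≈ 0.557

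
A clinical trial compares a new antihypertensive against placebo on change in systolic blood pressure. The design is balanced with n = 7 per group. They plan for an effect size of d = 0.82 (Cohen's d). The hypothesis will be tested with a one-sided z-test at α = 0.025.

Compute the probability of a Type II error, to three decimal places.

Noncentrality parameter: δ = d·√(n/2) = 0.82 × √(7/2) = 1.5341
One-sided α = 0.025 → critical value z_{0.025} = 1.960.
Power = Φ(δ − 1.960) = Φ(-0.426) = 0.3351.
Type II error: β = 1 − power = 1 − 0.3351 = 0.6649.

β ≈ 0.665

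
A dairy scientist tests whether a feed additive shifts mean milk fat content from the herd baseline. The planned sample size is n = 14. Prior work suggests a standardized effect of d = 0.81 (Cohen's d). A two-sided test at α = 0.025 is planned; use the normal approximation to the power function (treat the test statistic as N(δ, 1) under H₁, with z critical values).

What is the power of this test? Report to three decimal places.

Power ≈ 0.785

Noncentrality parameter: δ = d·√n = 0.81 × √14 = 3.0307
Two-sided α = 0.025 → critical value z_{0.0125} = 2.241.
Power = Φ(δ − 2.241) + Φ(−δ − 2.241) = Φ(0.789) + Φ(-5.272) = 0.7850 + 0.0000 = 0.7850.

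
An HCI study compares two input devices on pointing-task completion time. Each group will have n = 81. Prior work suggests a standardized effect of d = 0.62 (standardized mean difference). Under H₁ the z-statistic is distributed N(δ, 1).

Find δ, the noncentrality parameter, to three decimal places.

The noncentrality parameter scales effect size by the design's sample-size factor: δ = d·√(n/2) = 0.62 × √(81/2) = 3.9457

δ ≈ 3.946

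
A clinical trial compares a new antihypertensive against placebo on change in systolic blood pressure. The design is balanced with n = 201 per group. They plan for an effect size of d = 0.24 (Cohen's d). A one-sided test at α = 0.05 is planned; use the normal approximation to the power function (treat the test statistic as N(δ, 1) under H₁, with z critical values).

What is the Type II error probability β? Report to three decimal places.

Noncentrality parameter: λ = d·√(n/2) = 0.24 × √(201/2) = 2.4060
Critical value for a one-sided test at α = 0.05: z_α = 1.645.
Power = P(Z > 1.645 − λ) = Φ(0.761) = 0.7767.
Type II error: β = 1 − power = 1 − 0.7767 = 0.2233.

β ≈ 0.223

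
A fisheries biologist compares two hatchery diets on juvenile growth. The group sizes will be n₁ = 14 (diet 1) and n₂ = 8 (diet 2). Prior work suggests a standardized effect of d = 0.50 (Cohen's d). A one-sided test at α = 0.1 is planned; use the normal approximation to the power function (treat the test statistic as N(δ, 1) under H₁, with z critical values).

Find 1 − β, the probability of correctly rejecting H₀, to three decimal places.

Power ≈ 0.439

Noncentrality parameter: δ = d / √(1/n₁ + 1/n₂) = 0.50 / √(1/14 + 1/8) = 1.1282
Critical value for a one-sided test at α = 0.1: z_α = 1.282.
Power = Φ(δ − 1.282) = Φ(-0.153) = 0.4390.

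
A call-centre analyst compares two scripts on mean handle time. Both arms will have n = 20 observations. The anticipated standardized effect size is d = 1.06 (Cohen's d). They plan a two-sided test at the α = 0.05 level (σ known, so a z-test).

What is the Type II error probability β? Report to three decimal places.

β ≈ 0.082

Noncentrality parameter: λ = d·√(n/2) = 1.06 × √(20/2) = 3.3520
Critical value for a two-sided test at α = 0.05: z_{α/2} = 1.960.
Power = Φ(λ − 1.960) + Φ(−λ − 1.960) = Φ(1.392) + Φ(-5.312) = 0.9180 + 0.0000 = 0.9180.
Type II error: β = 1 − power = 1 − 0.9180 = 0.0820.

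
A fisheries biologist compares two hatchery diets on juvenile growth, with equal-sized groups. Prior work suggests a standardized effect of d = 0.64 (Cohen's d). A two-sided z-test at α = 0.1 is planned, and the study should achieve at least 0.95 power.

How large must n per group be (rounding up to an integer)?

Set Φ(δ − 1.645) = 0.95; then δ − 1.645 = Φ⁻¹(0.95) = 1.645, giving δ = 3.290.
(The Φ(−δ − z_{α/2}) term is vanishingly small for δ > 0 and is dropped in the standard sample-size formula.)
δ = d·√(n/2) ⇒ n = 2(δ/d)² = 2 × (3.290 / 0.64)² = 52.84.
Rounding up, n = 53 per group.

n = 53 per group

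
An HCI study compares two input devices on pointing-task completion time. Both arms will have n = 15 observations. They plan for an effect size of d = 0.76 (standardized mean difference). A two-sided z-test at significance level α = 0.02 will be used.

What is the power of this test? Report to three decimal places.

Noncentrality parameter: λ = d·√(n/2) = 0.76 × √(15/2) = 2.0813
Two-sided α = 0.02 → critical value z_{0.01} = 2.326.
Power = Φ(λ − 2.326) + Φ(−λ − 2.326) = Φ(-0.245) + Φ(-4.408) = 0.4032 + 0.0000 = 0.4032.

Power ≈ 0.403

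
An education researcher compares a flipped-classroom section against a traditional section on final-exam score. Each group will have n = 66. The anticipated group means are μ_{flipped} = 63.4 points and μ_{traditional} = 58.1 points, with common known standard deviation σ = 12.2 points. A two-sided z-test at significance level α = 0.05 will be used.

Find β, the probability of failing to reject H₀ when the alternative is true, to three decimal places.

β ≈ 0.296

Standardized effect: d = |μ_{flipped} − μ_{traditional}| / σ = |63.4 − 58.1| / 12.2 = 0.4344
Noncentrality parameter: δ = d·√(n/2) = 0.4344 × √(66/2) = 2.4956
Critical value for a two-sided test at α = 0.05: z_{α/2} = 1.960.
Power = Φ(δ − 1.960) + Φ(−δ − 1.960) = Φ(0.536) + Φ(-4.456) = 0.7039 + 0.0000 = 0.7039.
Type II error: β = 1 − power = 1 − 0.7039 = 0.2961.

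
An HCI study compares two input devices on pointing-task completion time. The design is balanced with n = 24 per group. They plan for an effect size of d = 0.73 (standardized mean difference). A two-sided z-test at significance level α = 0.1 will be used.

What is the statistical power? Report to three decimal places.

Noncentrality parameter: δ = d·√(n/2) = 0.73 × √(24/2) = 2.5288
Critical value for a two-sided test at α = 0.1: z_{α/2} = 1.645.
Power = Φ(δ − 1.645) + Φ(−δ − 1.645) = Φ(0.884) + Φ(-4.174) = 0.8116 + 0.0000 = 0.8117.

Power ≈ 0.812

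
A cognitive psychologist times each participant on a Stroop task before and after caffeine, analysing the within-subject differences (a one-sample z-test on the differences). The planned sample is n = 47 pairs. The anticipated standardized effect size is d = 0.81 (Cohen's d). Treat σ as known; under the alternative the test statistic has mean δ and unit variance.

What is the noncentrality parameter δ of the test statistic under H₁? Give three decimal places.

δ ≈ 5.553

The noncentrality parameter scales effect size by the design's sample-size factor: δ = d·√n = 0.81 × √47 = 5.5531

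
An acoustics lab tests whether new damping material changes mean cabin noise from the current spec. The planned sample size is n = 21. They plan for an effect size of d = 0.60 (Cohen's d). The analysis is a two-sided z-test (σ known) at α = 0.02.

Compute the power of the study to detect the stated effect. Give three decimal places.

Noncentrality parameter: δ = d·√n = 0.60 × √21 = 2.7495
Two-sided α = 0.02 → critical value z_{0.01} = 2.326.
Power = Φ(δ − 2.326) + Φ(−δ − 2.326) = Φ(0.423) + Φ(-5.076) = 0.6639 + 0.0000 = 0.6639.

Power ≈ 0.664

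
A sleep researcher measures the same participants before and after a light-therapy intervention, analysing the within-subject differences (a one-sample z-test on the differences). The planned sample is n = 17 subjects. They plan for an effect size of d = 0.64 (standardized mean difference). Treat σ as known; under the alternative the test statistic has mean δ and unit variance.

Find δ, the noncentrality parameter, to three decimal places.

The noncentrality parameter scales effect size by the design's sample-size factor: δ = d·√n = 0.64 × √17 = 2.6388

δ ≈ 2.639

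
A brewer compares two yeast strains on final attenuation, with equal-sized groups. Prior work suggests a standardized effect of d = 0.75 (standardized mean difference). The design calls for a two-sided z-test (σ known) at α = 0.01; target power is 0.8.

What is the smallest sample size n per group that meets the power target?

For power 0.8 need Φ(δ − z_{0.005}) = 0.8, so δ = z_{0.005} + z_{0.20} = 2.576 + 0.842 = 3.417.
(For δ > 0 the lower-tail rejection region contributes negligibly to power, so the one-term inversion is standard.)
δ = d·√(n/2) ⇒ n = 2(δ/d)² = 2 × (3.417 / 0.75)² = 41.53.
Round up to the next whole unit.

n = 42 per group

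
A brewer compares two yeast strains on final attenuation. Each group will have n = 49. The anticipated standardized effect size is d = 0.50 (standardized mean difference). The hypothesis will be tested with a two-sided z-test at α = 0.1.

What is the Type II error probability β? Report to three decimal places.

β ≈ 0.203

Noncentrality parameter: δ = d·√(n/2) = 0.50 × √(49/2) = 2.4749
Two-sided α = 0.1 → critical value z_{0.05} = 1.645.
Power = Φ(δ − 1.645) + Φ(−δ − 1.645) = Φ(0.830) + Φ(-4.120) = 0.7967 + 0.0000 = 0.7968.
Type II error: β = 1 − power = 1 − 0.7968 = 0.2032.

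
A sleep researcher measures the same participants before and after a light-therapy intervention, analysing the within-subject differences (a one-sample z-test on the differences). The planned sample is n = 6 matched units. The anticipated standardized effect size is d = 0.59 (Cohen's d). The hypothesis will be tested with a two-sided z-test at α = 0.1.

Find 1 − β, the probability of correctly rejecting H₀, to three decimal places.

Noncentrality parameter: δ = d·√n = 0.59 × √6 = 1.4452
Two-sided α = 0.1 → critical value z_{0.05} = 1.645.
Power = Φ(δ − 1.645) + Φ(−δ − 1.645) = Φ(-0.200) + Φ(-3.090) = 0.4209 + 0.0010 = 0.4219.

Power ≈ 0.422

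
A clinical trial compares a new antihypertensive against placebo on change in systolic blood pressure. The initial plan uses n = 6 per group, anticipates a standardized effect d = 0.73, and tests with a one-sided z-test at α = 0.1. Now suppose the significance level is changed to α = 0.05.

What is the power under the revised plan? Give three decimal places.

Power ≈ 0.352

δ = d·√(n/2) = 0.73 × √(6/2) = 1.2644 (unchanged). New critical value: z_{0.05} = 1.645.
Revised power = Φ(δ − 1.645) = Φ(-0.380) = 0.3518.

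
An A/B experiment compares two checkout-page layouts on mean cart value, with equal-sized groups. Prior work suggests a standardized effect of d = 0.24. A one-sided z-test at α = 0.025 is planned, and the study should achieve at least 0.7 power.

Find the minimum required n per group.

Set Φ(δ − 1.960) = 0.7; then δ − 1.960 = Φ⁻¹(0.7) = 0.524, giving δ = 2.484.
δ = d·√(n/2) ⇒ n = 2(δ/d)² = 2 × (2.484 / 0.24)² = 214.31.
Round up to the next whole unit.

n = 215 per group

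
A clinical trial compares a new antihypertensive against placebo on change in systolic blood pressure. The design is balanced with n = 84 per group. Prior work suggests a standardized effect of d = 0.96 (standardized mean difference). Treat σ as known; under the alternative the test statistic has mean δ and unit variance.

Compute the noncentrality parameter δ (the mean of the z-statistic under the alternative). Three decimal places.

δ ≈ 6.222

The noncentrality parameter scales effect size by the design's sample-size factor: δ = d·√(n/2) = 0.96 × √(84/2) = 6.2215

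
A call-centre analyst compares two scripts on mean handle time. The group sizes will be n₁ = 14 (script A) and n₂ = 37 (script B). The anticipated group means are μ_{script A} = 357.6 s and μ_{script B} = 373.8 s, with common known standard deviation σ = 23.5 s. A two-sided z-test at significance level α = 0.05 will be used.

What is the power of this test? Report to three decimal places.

Standardized effect: d = |μ_{script A} − μ_{script B}| / σ = |357.6 − 373.8| / 23.5 = 0.6894
Noncentrality parameter: δ = d / √(1/n₁ + 1/n₂) = 0.6894 / √(1/14 + 1/37) = 2.1970
Two-sided α = 0.05 → critical value z_{0.025} = 1.960.
Power = Φ(δ − 1.960) + Φ(−δ − 1.960) = Φ(0.237) + Φ(-4.157) = 0.5937 + 0.0000 = 0.5937.

Power ≈ 0.594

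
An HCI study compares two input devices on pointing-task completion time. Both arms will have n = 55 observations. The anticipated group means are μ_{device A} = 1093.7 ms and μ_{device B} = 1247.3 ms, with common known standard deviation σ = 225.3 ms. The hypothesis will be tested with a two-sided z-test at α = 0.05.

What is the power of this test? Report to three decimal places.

Power ≈ 0.947

Standardized effect: d = |μ_{device A} − μ_{device B}| / σ = |1093.7 − 1247.3| / 225.3 = 0.6818
Noncentrality parameter: δ = d·√(n/2) = 0.6818 × √(55/2) = 3.5752
Two-sided α = 0.05 → critical value z_{0.025} = 1.960.
Power = Φ(δ − 1.960) + Φ(−δ − 1.960) = Φ(1.615) + Φ(-5.535) = 0.9469 + 0.0000 = 0.9469.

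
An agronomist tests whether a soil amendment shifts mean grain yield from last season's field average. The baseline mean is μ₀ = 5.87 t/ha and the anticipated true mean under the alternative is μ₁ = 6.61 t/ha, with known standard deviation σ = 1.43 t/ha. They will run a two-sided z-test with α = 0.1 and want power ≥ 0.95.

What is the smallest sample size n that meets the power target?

n = 41

Standardized effect: d = |μ₁ − μ₀| / σ = |6.61 − 5.87| / 1.43 = 0.5175
For power 0.95 need Φ(δ − z_{0.05}) = 0.95, so δ = z_{0.05} + z_{0.05} = 1.645 + 1.645 = 3.290.
(The Φ(−δ − z_{α/2}) term is vanishingly small for δ > 0 and is dropped in the standard sample-size formula.)
δ = d·√n ⇒ n = (δ/d)² = (3.290 / 0.5175)² = 40.41.
Round up to the next whole unit.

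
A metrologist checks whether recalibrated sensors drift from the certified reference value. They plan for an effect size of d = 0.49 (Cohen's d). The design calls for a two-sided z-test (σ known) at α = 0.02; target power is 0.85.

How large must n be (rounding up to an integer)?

Set Φ(δ − 2.326) = 0.85; then δ − 2.326 = Φ⁻¹(0.85) = 1.036, giving δ = 3.363.
(Ignoring the negligible lower-tail rejection probability gives the usual closed-form inversion.)
δ = d·√n ⇒ n = (δ/d)² = (3.363 / 0.49)² = 47.10.
Rounding up, n = 48.

n = 48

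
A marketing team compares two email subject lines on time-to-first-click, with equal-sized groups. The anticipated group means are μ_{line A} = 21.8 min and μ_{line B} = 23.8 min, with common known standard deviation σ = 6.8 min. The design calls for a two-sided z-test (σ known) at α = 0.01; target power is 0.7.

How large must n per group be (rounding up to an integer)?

n = 223 per group

Standardized effect: d = |μ_{line A} − μ_{line B}| / σ = |21.8 − 23.8| / 6.8 = 0.2941
For power 0.7 need Φ(δ − z_{0.005}) = 0.7, so δ = z_{0.005} + z_{0.30} = 2.576 + 0.524 = 3.100.
(The Φ(−δ − z_{α/2}) term is vanishingly small for δ > 0 and is dropped in the standard sample-size formula.)
δ = d·√(n/2) ⇒ n = 2(δ/d)² = 2 × (3.100 / 0.2941)² = 222.22.
Rounding up, n = 223 per group.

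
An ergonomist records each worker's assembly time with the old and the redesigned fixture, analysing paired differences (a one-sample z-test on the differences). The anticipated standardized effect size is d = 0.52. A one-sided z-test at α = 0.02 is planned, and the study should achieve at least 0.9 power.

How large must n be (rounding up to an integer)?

n = 42

For power 0.9 need Φ(δ − z_{0.02}) = 0.9, so δ = z_{0.02} + z_{0.10} = 2.054 + 1.282 = 3.335.
δ = d·√n ⇒ n = (δ/d)² = (3.335 / 0.52)² = 41.14.
Round up to the next whole unit.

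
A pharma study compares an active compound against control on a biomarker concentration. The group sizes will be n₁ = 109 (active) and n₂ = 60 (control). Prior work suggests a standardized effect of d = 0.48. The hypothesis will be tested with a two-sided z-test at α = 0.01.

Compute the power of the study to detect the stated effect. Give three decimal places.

Power ≈ 0.659

Noncentrality parameter: δ = d / √(1/n₁ + 1/n₂) = 0.48 / √(1/109 + 1/60) = 2.9860
Critical value for a two-sided test at α = 0.01: z_{α/2} = 2.576.
Power = Φ(δ − 2.576) + Φ(−δ − 2.576) = Φ(0.410) + Φ(-5.562) = 0.6592 + 0.0000 = 0.6592.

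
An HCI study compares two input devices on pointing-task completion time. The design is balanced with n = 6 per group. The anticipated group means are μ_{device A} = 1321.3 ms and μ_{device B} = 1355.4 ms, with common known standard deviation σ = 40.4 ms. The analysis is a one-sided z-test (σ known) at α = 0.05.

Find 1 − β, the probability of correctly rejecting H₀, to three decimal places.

Standardized effect: d = |μ_{device A} − μ_{device B}| / σ = |1321.3 − 1355.4| / 40.4 = 0.8441
Noncentrality parameter: δ = d·√(n/2) = 0.8441 × √(6/2) = 1.4620
Critical value for a one-sided test at α = 0.05: z_α = 1.645.
Power = Φ(δ − 1.645) = Φ(-0.183) = 0.4274.

Power ≈ 0.427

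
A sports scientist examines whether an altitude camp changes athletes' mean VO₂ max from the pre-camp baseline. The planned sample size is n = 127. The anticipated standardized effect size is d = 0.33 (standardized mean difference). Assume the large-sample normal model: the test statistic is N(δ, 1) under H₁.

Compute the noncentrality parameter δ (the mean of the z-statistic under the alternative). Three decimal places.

The noncentrality parameter scales effect size by the design's sample-size factor: δ = d·√n = 0.33 × √127 = 3.7189

δ ≈ 3.719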